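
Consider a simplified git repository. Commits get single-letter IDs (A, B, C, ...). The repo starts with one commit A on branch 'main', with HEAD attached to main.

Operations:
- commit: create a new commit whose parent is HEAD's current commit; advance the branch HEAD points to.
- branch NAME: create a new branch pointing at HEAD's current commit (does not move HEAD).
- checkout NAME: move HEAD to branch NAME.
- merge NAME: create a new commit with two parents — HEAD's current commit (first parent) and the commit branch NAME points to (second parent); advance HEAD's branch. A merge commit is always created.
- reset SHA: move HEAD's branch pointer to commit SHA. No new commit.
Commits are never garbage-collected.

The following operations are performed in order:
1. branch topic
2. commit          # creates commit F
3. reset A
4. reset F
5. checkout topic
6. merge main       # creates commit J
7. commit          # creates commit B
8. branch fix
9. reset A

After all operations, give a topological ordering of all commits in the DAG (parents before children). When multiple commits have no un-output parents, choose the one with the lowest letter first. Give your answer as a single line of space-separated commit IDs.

After op 1 (branch): HEAD=main@A [main=A topic=A]
After op 2 (commit): HEAD=main@F [main=F topic=A]
After op 3 (reset): HEAD=main@A [main=A topic=A]
After op 4 (reset): HEAD=main@F [main=F topic=A]
After op 5 (checkout): HEAD=topic@A [main=F topic=A]
After op 6 (merge): HEAD=topic@J [main=F topic=J]
After op 7 (commit): HEAD=topic@B [main=F topic=B]
After op 8 (branch): HEAD=topic@B [fix=B main=F topic=B]
After op 9 (reset): HEAD=topic@A [fix=B main=F topic=A]
commit A: parents=[]
commit B: parents=['J']
commit F: parents=['A']
commit J: parents=['A', 'F']

Answer: A F J B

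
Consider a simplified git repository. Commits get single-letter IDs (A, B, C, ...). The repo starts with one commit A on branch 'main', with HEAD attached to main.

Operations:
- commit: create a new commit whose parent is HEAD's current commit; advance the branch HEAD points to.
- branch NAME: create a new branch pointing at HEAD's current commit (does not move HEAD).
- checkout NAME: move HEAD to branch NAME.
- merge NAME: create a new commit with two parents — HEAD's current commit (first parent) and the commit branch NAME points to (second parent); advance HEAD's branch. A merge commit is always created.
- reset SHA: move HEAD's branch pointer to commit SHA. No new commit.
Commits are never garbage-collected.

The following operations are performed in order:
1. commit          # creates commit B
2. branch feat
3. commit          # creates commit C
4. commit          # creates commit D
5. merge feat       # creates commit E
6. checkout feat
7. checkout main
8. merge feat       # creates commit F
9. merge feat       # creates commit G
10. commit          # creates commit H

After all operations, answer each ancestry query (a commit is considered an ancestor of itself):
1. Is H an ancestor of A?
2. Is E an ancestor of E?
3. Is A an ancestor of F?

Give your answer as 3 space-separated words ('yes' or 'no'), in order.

Answer: no yes yes

Derivation:
After op 1 (commit): HEAD=main@B [main=B]
After op 2 (branch): HEAD=main@B [feat=B main=B]
After op 3 (commit): HEAD=main@C [feat=B main=C]
After op 4 (commit): HEAD=main@D [feat=B main=D]
After op 5 (merge): HEAD=main@E [feat=B main=E]
After op 6 (checkout): HEAD=feat@B [feat=B main=E]
After op 7 (checkout): HEAD=main@E [feat=B main=E]
After op 8 (merge): HEAD=main@F [feat=B main=F]
After op 9 (merge): HEAD=main@G [feat=B main=G]
After op 10 (commit): HEAD=main@H [feat=B main=H]
ancestors(A) = {A}; H in? no
ancestors(E) = {A,B,C,D,E}; E in? yes
ancestors(F) = {A,B,C,D,E,F}; A in? yes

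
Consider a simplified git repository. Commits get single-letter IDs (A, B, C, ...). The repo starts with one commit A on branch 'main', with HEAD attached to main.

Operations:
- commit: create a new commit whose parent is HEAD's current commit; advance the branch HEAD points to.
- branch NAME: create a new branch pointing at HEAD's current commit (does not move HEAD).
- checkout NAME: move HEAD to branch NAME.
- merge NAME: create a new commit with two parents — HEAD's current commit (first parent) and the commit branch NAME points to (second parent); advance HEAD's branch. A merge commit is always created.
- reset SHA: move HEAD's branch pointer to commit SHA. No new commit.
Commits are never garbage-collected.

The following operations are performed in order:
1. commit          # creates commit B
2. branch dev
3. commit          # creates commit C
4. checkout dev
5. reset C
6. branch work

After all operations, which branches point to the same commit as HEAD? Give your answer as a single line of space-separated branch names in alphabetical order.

Answer: dev main work

Derivation:
After op 1 (commit): HEAD=main@B [main=B]
After op 2 (branch): HEAD=main@B [dev=B main=B]
After op 3 (commit): HEAD=main@C [dev=B main=C]
After op 4 (checkout): HEAD=dev@B [dev=B main=C]
After op 5 (reset): HEAD=dev@C [dev=C main=C]
After op 6 (branch): HEAD=dev@C [dev=C main=C work=C]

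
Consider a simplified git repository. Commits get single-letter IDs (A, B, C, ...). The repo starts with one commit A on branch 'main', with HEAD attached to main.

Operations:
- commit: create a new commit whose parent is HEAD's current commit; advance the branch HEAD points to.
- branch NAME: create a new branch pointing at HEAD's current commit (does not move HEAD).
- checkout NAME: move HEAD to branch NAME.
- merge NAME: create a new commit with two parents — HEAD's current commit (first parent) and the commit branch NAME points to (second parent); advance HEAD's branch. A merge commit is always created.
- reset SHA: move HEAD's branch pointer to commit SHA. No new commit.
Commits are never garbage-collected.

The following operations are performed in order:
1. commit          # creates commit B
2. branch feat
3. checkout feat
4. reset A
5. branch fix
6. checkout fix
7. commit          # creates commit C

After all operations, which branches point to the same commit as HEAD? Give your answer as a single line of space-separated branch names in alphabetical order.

After op 1 (commit): HEAD=main@B [main=B]
After op 2 (branch): HEAD=main@B [feat=B main=B]
After op 3 (checkout): HEAD=feat@B [feat=B main=B]
After op 4 (reset): HEAD=feat@A [feat=A main=B]
After op 5 (branch): HEAD=feat@A [feat=A fix=A main=B]
After op 6 (checkout): HEAD=fix@A [feat=A fix=A main=B]
After op 7 (commit): HEAD=fix@C [feat=A fix=C main=B]

Answer: fix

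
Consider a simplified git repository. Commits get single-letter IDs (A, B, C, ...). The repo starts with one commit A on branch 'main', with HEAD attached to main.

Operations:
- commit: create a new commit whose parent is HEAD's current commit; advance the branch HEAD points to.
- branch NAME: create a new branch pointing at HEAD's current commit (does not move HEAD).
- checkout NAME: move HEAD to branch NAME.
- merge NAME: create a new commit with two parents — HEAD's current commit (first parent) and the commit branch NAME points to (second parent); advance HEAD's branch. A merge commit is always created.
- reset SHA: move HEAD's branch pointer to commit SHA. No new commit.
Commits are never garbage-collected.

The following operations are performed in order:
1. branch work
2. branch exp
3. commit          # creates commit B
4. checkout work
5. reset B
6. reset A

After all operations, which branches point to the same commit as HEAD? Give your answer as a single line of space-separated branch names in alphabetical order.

Answer: exp work

Derivation:
After op 1 (branch): HEAD=main@A [main=A work=A]
After op 2 (branch): HEAD=main@A [exp=A main=A work=A]
After op 3 (commit): HEAD=main@B [exp=A main=B work=A]
After op 4 (checkout): HEAD=work@A [exp=A main=B work=A]
After op 5 (reset): HEAD=work@B [exp=A main=B work=B]
After op 6 (reset): HEAD=work@A [exp=A main=B work=A]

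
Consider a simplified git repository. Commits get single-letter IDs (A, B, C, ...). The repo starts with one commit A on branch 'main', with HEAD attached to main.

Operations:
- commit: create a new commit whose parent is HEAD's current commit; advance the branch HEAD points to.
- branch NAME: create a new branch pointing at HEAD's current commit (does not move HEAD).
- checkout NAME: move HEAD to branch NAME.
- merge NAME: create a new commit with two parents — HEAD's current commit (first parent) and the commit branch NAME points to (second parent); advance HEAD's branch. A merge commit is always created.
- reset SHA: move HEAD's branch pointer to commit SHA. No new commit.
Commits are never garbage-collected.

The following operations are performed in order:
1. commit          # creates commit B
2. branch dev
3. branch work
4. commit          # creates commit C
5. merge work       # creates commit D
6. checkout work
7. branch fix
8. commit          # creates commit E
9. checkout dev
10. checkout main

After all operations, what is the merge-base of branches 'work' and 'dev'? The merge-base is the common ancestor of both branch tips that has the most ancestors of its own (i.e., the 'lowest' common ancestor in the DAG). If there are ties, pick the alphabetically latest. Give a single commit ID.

Answer: B

Derivation:
After op 1 (commit): HEAD=main@B [main=B]
After op 2 (branch): HEAD=main@B [dev=B main=B]
After op 3 (branch): HEAD=main@B [dev=B main=B work=B]
After op 4 (commit): HEAD=main@C [dev=B main=C work=B]
After op 5 (merge): HEAD=main@D [dev=B main=D work=B]
After op 6 (checkout): HEAD=work@B [dev=B main=D work=B]
After op 7 (branch): HEAD=work@B [dev=B fix=B main=D work=B]
After op 8 (commit): HEAD=work@E [dev=B fix=B main=D work=E]
After op 9 (checkout): HEAD=dev@B [dev=B fix=B main=D work=E]
After op 10 (checkout): HEAD=main@D [dev=B fix=B main=D work=E]
ancestors(work=E): ['A', 'B', 'E']
ancestors(dev=B): ['A', 'B']
common: ['A', 'B']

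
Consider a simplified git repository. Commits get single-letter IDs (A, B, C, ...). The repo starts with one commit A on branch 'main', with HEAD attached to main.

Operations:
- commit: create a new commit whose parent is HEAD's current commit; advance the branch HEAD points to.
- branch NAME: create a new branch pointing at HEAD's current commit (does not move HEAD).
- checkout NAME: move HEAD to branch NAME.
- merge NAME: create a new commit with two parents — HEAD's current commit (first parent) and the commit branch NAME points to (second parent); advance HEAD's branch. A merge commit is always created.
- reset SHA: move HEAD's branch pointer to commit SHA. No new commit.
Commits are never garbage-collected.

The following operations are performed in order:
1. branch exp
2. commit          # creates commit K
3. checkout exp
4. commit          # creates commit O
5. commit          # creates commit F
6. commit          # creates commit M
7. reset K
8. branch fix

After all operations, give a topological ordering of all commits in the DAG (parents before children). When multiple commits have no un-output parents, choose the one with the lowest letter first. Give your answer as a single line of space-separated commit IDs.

Answer: A K O F M

Derivation:
After op 1 (branch): HEAD=main@A [exp=A main=A]
After op 2 (commit): HEAD=main@K [exp=A main=K]
After op 3 (checkout): HEAD=exp@A [exp=A main=K]
After op 4 (commit): HEAD=exp@O [exp=O main=K]
After op 5 (commit): HEAD=exp@F [exp=F main=K]
After op 6 (commit): HEAD=exp@M [exp=M main=K]
After op 7 (reset): HEAD=exp@K [exp=K main=K]
After op 8 (branch): HEAD=exp@K [exp=K fix=K main=K]
commit A: parents=[]
commit F: parents=['O']
commit K: parents=['A']
commit M: parents=['F']
commit O: parents=['A']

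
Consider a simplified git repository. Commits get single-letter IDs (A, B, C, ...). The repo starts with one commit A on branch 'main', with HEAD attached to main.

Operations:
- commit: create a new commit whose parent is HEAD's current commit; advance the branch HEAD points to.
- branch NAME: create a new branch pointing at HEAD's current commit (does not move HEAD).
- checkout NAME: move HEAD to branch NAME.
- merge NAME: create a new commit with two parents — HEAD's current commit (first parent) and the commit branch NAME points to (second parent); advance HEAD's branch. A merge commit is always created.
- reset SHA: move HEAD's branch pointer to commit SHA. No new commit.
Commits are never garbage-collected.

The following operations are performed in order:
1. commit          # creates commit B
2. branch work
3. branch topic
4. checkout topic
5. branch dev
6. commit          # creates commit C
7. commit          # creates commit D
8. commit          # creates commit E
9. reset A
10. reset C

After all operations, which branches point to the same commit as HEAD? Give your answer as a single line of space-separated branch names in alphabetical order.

Answer: topic

Derivation:
After op 1 (commit): HEAD=main@B [main=B]
After op 2 (branch): HEAD=main@B [main=B work=B]
After op 3 (branch): HEAD=main@B [main=B topic=B work=B]
After op 4 (checkout): HEAD=topic@B [main=B topic=B work=B]
After op 5 (branch): HEAD=topic@B [dev=B main=B topic=B work=B]
After op 6 (commit): HEAD=topic@C [dev=B main=B topic=C work=B]
After op 7 (commit): HEAD=topic@D [dev=B main=B topic=D work=B]
After op 8 (commit): HEAD=topic@E [dev=B main=B topic=E work=B]
After op 9 (reset): HEAD=topic@A [dev=B main=B topic=A work=B]
After op 10 (reset): HEAD=topic@C [dev=B main=B topic=C work=B]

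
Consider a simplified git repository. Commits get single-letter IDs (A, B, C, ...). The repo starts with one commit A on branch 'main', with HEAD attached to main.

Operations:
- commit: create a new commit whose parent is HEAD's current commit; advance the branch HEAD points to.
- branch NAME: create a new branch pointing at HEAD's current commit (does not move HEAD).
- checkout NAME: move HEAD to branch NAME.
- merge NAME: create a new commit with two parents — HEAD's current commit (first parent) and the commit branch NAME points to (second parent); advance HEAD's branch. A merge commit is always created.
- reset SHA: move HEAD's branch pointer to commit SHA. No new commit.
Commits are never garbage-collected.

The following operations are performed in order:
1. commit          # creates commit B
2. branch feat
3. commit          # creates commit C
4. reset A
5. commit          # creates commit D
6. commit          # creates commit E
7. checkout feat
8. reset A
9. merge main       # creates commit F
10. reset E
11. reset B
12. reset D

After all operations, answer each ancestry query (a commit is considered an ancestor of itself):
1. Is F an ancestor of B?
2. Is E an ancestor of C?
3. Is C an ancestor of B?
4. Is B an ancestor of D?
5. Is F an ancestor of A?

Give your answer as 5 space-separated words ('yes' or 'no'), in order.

After op 1 (commit): HEAD=main@B [main=B]
After op 2 (branch): HEAD=main@B [feat=B main=B]
After op 3 (commit): HEAD=main@C [feat=B main=C]
After op 4 (reset): HEAD=main@A [feat=B main=A]
After op 5 (commit): HEAD=main@D [feat=B main=D]
After op 6 (commit): HEAD=main@E [feat=B main=E]
After op 7 (checkout): HEAD=feat@B [feat=B main=E]
After op 8 (reset): HEAD=feat@A [feat=A main=E]
After op 9 (merge): HEAD=feat@F [feat=F main=E]
After op 10 (reset): HEAD=feat@E [feat=E main=E]
After op 11 (reset): HEAD=feat@B [feat=B main=E]
After op 12 (reset): HEAD=feat@D [feat=D main=E]
ancestors(B) = {A,B}; F in? no
ancestors(C) = {A,B,C}; E in? no
ancestors(B) = {A,B}; C in? no
ancestors(D) = {A,D}; B in? no
ancestors(A) = {A}; F in? no

Answer: no no no no no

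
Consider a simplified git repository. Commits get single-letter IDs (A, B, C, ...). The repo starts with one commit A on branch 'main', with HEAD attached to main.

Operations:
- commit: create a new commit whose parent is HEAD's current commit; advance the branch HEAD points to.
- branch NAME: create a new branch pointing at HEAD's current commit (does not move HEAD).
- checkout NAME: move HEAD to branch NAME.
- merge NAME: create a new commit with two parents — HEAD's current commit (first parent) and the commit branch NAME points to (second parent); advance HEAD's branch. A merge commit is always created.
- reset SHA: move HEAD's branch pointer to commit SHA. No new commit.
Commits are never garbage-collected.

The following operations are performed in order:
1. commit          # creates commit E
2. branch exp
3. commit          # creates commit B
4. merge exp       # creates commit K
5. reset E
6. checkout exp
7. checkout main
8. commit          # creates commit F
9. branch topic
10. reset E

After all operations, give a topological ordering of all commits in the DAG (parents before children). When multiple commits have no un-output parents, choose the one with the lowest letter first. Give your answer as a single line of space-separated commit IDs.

Answer: A E B F K

Derivation:
After op 1 (commit): HEAD=main@E [main=E]
After op 2 (branch): HEAD=main@E [exp=E main=E]
After op 3 (commit): HEAD=main@B [exp=E main=B]
After op 4 (merge): HEAD=main@K [exp=E main=K]
After op 5 (reset): HEAD=main@E [exp=E main=E]
After op 6 (checkout): HEAD=exp@E [exp=E main=E]
After op 7 (checkout): HEAD=main@E [exp=E main=E]
After op 8 (commit): HEAD=main@F [exp=E main=F]
After op 9 (branch): HEAD=main@F [exp=E main=F topic=F]
After op 10 (reset): HEAD=main@E [exp=E main=E topic=F]
commit A: parents=[]
commit B: parents=['E']
commit E: parents=['A']
commit F: parents=['E']
commit K: parents=['B', 'E']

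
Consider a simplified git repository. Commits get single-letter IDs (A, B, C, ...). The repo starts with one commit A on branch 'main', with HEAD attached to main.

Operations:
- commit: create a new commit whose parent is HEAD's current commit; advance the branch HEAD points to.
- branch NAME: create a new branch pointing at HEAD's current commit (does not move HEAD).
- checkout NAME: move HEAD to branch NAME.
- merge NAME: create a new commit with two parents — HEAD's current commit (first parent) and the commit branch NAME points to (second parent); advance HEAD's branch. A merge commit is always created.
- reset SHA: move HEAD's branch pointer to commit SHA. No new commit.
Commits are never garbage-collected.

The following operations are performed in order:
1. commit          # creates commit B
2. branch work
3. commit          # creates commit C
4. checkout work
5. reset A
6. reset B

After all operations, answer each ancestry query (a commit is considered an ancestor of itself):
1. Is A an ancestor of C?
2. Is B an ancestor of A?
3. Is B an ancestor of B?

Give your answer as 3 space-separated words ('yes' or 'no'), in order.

Answer: yes no yes

Derivation:
After op 1 (commit): HEAD=main@B [main=B]
After op 2 (branch): HEAD=main@B [main=B work=B]
After op 3 (commit): HEAD=main@C [main=C work=B]
After op 4 (checkout): HEAD=work@B [main=C work=B]
After op 5 (reset): HEAD=work@A [main=C work=A]
After op 6 (reset): HEAD=work@B [main=C work=B]
ancestors(C) = {A,B,C}; A in? yes
ancestors(A) = {A}; B in? no
ancestors(B) = {A,B}; B in? yes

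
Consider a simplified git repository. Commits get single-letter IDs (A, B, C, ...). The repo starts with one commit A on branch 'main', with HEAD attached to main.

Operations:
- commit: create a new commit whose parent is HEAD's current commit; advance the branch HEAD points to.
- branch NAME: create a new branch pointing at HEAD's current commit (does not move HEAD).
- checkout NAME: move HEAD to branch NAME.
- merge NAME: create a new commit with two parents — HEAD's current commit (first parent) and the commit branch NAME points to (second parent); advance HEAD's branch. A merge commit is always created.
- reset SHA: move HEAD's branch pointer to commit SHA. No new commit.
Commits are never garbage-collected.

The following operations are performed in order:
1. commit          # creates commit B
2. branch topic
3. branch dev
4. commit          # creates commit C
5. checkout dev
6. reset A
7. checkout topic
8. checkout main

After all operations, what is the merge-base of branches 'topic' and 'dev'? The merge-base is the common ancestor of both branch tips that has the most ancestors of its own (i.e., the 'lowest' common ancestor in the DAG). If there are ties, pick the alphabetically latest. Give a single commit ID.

After op 1 (commit): HEAD=main@B [main=B]
After op 2 (branch): HEAD=main@B [main=B topic=B]
After op 3 (branch): HEAD=main@B [dev=B main=B topic=B]
After op 4 (commit): HEAD=main@C [dev=B main=C topic=B]
After op 5 (checkout): HEAD=dev@B [dev=B main=C topic=B]
After op 6 (reset): HEAD=dev@A [dev=A main=C topic=B]
After op 7 (checkout): HEAD=topic@B [dev=A main=C topic=B]
After op 8 (checkout): HEAD=main@C [dev=A main=C topic=B]
ancestors(topic=B): ['A', 'B']
ancestors(dev=A): ['A']
common: ['A']

Answer: A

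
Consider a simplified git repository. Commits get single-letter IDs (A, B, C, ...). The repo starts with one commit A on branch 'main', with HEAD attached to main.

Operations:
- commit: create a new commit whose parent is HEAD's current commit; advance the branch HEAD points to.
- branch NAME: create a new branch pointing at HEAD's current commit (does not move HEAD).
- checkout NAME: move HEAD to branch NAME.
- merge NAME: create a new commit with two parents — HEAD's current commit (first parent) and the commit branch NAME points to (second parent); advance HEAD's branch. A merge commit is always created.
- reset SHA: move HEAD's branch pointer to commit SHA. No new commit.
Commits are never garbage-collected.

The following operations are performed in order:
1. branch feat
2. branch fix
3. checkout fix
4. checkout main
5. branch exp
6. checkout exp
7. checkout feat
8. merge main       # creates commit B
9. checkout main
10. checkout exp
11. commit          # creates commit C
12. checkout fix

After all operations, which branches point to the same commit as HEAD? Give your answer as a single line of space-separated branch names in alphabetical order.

After op 1 (branch): HEAD=main@A [feat=A main=A]
After op 2 (branch): HEAD=main@A [feat=A fix=A main=A]
After op 3 (checkout): HEAD=fix@A [feat=A fix=A main=A]
After op 4 (checkout): HEAD=main@A [feat=A fix=A main=A]
After op 5 (branch): HEAD=main@A [exp=A feat=A fix=A main=A]
After op 6 (checkout): HEAD=exp@A [exp=A feat=A fix=A main=A]
After op 7 (checkout): HEAD=feat@A [exp=A feat=A fix=A main=A]
After op 8 (merge): HEAD=feat@B [exp=A feat=B fix=A main=A]
After op 9 (checkout): HEAD=main@A [exp=A feat=B fix=A main=A]
After op 10 (checkout): HEAD=exp@A [exp=A feat=B fix=A main=A]
After op 11 (commit): HEAD=exp@C [exp=C feat=B fix=A main=A]
After op 12 (checkout): HEAD=fix@A [exp=C feat=B fix=A main=A]

Answer: fix main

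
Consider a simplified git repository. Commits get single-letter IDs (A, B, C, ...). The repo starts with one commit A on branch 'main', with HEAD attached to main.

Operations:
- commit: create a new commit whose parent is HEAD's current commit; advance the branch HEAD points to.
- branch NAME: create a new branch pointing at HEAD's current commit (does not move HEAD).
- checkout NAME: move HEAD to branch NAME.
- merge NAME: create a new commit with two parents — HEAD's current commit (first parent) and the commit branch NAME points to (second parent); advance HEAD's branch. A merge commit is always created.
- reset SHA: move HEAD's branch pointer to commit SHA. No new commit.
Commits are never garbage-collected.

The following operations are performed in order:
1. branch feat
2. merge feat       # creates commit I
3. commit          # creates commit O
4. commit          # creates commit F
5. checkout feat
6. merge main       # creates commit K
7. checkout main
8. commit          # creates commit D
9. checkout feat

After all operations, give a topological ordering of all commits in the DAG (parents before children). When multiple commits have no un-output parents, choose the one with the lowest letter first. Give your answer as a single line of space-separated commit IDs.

After op 1 (branch): HEAD=main@A [feat=A main=A]
After op 2 (merge): HEAD=main@I [feat=A main=I]
After op 3 (commit): HEAD=main@O [feat=A main=O]
After op 4 (commit): HEAD=main@F [feat=A main=F]
After op 5 (checkout): HEAD=feat@A [feat=A main=F]
After op 6 (merge): HEAD=feat@K [feat=K main=F]
After op 7 (checkout): HEAD=main@F [feat=K main=F]
After op 8 (commit): HEAD=main@D [feat=K main=D]
After op 9 (checkout): HEAD=feat@K [feat=K main=D]
commit A: parents=[]
commit D: parents=['F']
commit F: parents=['O']
commit I: parents=['A', 'A']
commit K: parents=['A', 'F']
commit O: parents=['I']

Answer: A I O F D K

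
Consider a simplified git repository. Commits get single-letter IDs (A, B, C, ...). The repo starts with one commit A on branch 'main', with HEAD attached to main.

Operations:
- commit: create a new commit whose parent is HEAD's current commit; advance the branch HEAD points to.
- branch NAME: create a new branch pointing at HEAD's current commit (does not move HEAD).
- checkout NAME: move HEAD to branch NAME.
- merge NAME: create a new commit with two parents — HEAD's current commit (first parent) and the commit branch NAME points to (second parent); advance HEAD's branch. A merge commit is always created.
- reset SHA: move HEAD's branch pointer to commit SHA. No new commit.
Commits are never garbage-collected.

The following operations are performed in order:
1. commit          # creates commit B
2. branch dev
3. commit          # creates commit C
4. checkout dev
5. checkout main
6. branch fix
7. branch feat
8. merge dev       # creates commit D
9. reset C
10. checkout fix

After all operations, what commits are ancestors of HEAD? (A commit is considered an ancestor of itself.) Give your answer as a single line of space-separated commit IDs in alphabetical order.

After op 1 (commit): HEAD=main@B [main=B]
After op 2 (branch): HEAD=main@B [dev=B main=B]
After op 3 (commit): HEAD=main@C [dev=B main=C]
After op 4 (checkout): HEAD=dev@B [dev=B main=C]
After op 5 (checkout): HEAD=main@C [dev=B main=C]
After op 6 (branch): HEAD=main@C [dev=B fix=C main=C]
After op 7 (branch): HEAD=main@C [dev=B feat=C fix=C main=C]
After op 8 (merge): HEAD=main@D [dev=B feat=C fix=C main=D]
After op 9 (reset): HEAD=main@C [dev=B feat=C fix=C main=C]
After op 10 (checkout): HEAD=fix@C [dev=B feat=C fix=C main=C]

Answer: A B C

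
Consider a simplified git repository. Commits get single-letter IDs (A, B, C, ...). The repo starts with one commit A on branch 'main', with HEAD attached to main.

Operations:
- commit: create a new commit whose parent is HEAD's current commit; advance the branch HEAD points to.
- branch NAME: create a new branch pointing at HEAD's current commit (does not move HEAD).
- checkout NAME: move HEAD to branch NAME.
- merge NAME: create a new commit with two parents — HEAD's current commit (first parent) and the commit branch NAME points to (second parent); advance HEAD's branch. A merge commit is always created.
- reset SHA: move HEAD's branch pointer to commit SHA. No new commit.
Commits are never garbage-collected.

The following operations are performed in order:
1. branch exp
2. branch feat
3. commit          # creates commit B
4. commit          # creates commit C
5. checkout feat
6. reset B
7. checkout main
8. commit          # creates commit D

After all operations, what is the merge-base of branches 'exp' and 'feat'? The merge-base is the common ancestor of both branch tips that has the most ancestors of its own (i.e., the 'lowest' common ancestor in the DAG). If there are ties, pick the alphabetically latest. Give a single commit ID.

After op 1 (branch): HEAD=main@A [exp=A main=A]
After op 2 (branch): HEAD=main@A [exp=A feat=A main=A]
After op 3 (commit): HEAD=main@B [exp=A feat=A main=B]
After op 4 (commit): HEAD=main@C [exp=A feat=A main=C]
After op 5 (checkout): HEAD=feat@A [exp=A feat=A main=C]
After op 6 (reset): HEAD=feat@B [exp=A feat=B main=C]
After op 7 (checkout): HEAD=main@C [exp=A feat=B main=C]
After op 8 (commit): HEAD=main@D [exp=A feat=B main=D]
ancestors(exp=A): ['A']
ancestors(feat=B): ['A', 'B']
common: ['A']

Answer: A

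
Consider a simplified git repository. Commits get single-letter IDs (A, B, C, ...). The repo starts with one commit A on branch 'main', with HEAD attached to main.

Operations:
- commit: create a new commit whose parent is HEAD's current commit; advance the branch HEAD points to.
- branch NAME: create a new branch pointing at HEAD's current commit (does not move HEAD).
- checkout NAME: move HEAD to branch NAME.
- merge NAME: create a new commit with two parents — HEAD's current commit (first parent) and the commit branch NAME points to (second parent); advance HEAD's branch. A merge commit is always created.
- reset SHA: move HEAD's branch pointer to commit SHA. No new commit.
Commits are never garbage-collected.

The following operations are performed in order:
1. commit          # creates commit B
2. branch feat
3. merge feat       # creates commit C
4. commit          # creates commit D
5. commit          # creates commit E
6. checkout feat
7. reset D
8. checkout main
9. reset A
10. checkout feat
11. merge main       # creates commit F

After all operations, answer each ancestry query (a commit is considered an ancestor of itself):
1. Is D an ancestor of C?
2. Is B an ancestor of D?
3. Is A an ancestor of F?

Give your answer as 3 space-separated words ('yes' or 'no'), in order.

After op 1 (commit): HEAD=main@B [main=B]
After op 2 (branch): HEAD=main@B [feat=B main=B]
After op 3 (merge): HEAD=main@C [feat=B main=C]
After op 4 (commit): HEAD=main@D [feat=B main=D]
After op 5 (commit): HEAD=main@E [feat=B main=E]
After op 6 (checkout): HEAD=feat@B [feat=B main=E]
After op 7 (reset): HEAD=feat@D [feat=D main=E]
After op 8 (checkout): HEAD=main@E [feat=D main=E]
After op 9 (reset): HEAD=main@A [feat=D main=A]
After op 10 (checkout): HEAD=feat@D [feat=D main=A]
After op 11 (merge): HEAD=feat@F [feat=F main=A]
ancestors(C) = {A,B,C}; D in? no
ancestors(D) = {A,B,C,D}; B in? yes
ancestors(F) = {A,B,C,D,F}; A in? yes

Answer: no yes yes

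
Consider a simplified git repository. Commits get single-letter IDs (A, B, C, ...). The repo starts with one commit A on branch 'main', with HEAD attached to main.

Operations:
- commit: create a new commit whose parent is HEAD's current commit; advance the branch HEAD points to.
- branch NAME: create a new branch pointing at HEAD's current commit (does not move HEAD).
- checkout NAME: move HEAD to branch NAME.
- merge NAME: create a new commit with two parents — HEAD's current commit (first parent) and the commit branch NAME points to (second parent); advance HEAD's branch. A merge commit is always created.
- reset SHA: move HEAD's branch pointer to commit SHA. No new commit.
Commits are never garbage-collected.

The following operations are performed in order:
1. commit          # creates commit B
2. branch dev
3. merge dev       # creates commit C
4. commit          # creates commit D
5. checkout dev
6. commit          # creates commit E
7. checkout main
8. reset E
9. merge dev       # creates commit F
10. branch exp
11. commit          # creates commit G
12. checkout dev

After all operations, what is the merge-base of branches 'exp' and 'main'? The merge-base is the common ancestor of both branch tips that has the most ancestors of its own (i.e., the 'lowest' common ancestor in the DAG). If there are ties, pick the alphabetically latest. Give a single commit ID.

After op 1 (commit): HEAD=main@B [main=B]
After op 2 (branch): HEAD=main@B [dev=B main=B]
After op 3 (merge): HEAD=main@C [dev=B main=C]
After op 4 (commit): HEAD=main@D [dev=B main=D]
After op 5 (checkout): HEAD=dev@B [dev=B main=D]
After op 6 (commit): HEAD=dev@E [dev=E main=D]
After op 7 (checkout): HEAD=main@D [dev=E main=D]
After op 8 (reset): HEAD=main@E [dev=E main=E]
After op 9 (merge): HEAD=main@F [dev=E main=F]
After op 10 (branch): HEAD=main@F [dev=E exp=F main=F]
After op 11 (commit): HEAD=main@G [dev=E exp=F main=G]
After op 12 (checkout): HEAD=dev@E [dev=E exp=F main=G]
ancestors(exp=F): ['A', 'B', 'E', 'F']
ancestors(main=G): ['A', 'B', 'E', 'F', 'G']
common: ['A', 'B', 'E', 'F']

Answer: F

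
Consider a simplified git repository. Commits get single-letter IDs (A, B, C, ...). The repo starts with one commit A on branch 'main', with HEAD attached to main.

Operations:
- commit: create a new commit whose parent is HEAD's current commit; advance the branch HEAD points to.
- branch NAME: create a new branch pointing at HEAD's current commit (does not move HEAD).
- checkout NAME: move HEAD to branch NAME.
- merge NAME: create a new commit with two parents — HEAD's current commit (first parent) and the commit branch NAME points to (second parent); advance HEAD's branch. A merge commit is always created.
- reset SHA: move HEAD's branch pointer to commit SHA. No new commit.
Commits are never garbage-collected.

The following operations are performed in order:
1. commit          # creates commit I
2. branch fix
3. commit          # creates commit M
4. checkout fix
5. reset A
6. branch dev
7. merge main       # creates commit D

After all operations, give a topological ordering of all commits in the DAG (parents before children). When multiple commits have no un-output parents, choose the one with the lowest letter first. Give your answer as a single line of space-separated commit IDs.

After op 1 (commit): HEAD=main@I [main=I]
After op 2 (branch): HEAD=main@I [fix=I main=I]
After op 3 (commit): HEAD=main@M [fix=I main=M]
After op 4 (checkout): HEAD=fix@I [fix=I main=M]
After op 5 (reset): HEAD=fix@A [fix=A main=M]
After op 6 (branch): HEAD=fix@A [dev=A fix=A main=M]
After op 7 (merge): HEAD=fix@D [dev=A fix=D main=M]
commit A: parents=[]
commit D: parents=['A', 'M']
commit I: parents=['A']
commit M: parents=['I']

Answer: A I M D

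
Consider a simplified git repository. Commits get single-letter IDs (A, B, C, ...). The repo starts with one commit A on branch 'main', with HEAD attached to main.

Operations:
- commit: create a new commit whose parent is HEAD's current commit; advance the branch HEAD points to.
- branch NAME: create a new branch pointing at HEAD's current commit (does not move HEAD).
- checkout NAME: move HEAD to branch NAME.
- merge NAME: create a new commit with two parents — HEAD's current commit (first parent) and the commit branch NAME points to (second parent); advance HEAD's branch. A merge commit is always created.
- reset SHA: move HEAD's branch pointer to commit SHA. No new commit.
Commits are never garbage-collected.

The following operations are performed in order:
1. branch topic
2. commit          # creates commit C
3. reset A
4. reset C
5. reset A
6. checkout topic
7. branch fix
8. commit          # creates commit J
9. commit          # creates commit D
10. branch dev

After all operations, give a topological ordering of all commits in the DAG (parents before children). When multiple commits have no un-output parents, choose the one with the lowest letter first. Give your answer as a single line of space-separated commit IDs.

After op 1 (branch): HEAD=main@A [main=A topic=A]
After op 2 (commit): HEAD=main@C [main=C topic=A]
After op 3 (reset): HEAD=main@A [main=A topic=A]
After op 4 (reset): HEAD=main@C [main=C topic=A]
After op 5 (reset): HEAD=main@A [main=A topic=A]
After op 6 (checkout): HEAD=topic@A [main=A topic=A]
After op 7 (branch): HEAD=topic@A [fix=A main=A topic=A]
After op 8 (commit): HEAD=topic@J [fix=A main=A topic=J]
After op 9 (commit): HEAD=topic@D [fix=A main=A topic=D]
After op 10 (branch): HEAD=topic@D [dev=D fix=A main=A topic=D]
commit A: parents=[]
commit C: parents=['A']
commit D: parents=['J']
commit J: parents=['A']

Answer: A C J D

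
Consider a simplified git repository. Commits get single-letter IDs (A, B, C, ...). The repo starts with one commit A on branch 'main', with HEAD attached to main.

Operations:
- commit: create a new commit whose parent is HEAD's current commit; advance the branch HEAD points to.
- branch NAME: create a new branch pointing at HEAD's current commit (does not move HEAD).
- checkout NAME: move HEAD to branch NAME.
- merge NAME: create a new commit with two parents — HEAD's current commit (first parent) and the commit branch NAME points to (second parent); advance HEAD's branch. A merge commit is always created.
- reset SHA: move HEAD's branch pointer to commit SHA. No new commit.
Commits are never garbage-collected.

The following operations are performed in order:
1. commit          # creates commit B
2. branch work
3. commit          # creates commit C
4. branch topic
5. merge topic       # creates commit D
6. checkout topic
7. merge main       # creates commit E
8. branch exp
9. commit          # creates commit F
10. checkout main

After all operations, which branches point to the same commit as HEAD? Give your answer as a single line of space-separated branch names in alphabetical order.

Answer: main

Derivation:
After op 1 (commit): HEAD=main@B [main=B]
After op 2 (branch): HEAD=main@B [main=B work=B]
After op 3 (commit): HEAD=main@C [main=C work=B]
After op 4 (branch): HEAD=main@C [main=C topic=C work=B]
After op 5 (merge): HEAD=main@D [main=D topic=C work=B]
After op 6 (checkout): HEAD=topic@C [main=D topic=C work=B]
After op 7 (merge): HEAD=topic@E [main=D topic=E work=B]
After op 8 (branch): HEAD=topic@E [exp=E main=D topic=E work=B]
After op 9 (commit): HEAD=topic@F [exp=E main=D topic=F work=B]
After op 10 (checkout): HEAD=main@D [exp=E main=D topic=F work=B]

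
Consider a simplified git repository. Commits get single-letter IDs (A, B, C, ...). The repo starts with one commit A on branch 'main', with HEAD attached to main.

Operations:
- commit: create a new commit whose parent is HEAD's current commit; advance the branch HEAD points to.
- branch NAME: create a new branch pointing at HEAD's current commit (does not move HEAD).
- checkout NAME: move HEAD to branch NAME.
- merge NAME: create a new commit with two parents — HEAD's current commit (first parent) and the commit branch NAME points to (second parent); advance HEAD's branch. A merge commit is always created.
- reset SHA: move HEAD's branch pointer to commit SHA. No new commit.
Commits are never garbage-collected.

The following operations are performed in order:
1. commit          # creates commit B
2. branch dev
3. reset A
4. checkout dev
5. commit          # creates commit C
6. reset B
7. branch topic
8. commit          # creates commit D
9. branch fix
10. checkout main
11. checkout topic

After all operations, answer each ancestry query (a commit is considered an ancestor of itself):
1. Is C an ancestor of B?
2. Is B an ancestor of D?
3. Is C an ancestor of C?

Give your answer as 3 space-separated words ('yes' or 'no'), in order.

Answer: no yes yes

Derivation:
After op 1 (commit): HEAD=main@B [main=B]
After op 2 (branch): HEAD=main@B [dev=B main=B]
After op 3 (reset): HEAD=main@A [dev=B main=A]
After op 4 (checkout): HEAD=dev@B [dev=B main=A]
After op 5 (commit): HEAD=dev@C [dev=C main=A]
After op 6 (reset): HEAD=dev@B [dev=B main=A]
After op 7 (branch): HEAD=dev@B [dev=B main=A topic=B]
After op 8 (commit): HEAD=dev@D [dev=D main=A topic=B]
After op 9 (branch): HEAD=dev@D [dev=D fix=D main=A topic=B]
After op 10 (checkout): HEAD=main@A [dev=D fix=D main=A topic=B]
After op 11 (checkout): HEAD=topic@B [dev=D fix=D main=A topic=B]
ancestors(B) = {A,B}; C in? no
ancestors(D) = {A,B,D}; B in? yes
ancestors(C) = {A,B,C}; C in? yes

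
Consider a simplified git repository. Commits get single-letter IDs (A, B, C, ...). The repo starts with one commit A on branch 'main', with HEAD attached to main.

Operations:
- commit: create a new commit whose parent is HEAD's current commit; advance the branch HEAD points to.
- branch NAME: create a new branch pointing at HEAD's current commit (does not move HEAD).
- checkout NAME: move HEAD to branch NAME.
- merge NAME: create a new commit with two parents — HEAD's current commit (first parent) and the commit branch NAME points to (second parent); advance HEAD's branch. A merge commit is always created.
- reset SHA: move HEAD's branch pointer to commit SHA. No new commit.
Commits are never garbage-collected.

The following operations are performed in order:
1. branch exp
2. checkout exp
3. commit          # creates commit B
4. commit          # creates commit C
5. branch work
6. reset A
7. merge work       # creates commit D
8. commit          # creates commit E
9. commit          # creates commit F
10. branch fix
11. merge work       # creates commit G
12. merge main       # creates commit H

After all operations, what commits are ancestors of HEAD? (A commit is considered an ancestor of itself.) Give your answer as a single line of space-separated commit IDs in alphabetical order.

After op 1 (branch): HEAD=main@A [exp=A main=A]
After op 2 (checkout): HEAD=exp@A [exp=A main=A]
After op 3 (commit): HEAD=exp@B [exp=B main=A]
After op 4 (commit): HEAD=exp@C [exp=C main=A]
After op 5 (branch): HEAD=exp@C [exp=C main=A work=C]
After op 6 (reset): HEAD=exp@A [exp=A main=A work=C]
After op 7 (merge): HEAD=exp@D [exp=D main=A work=C]
After op 8 (commit): HEAD=exp@E [exp=E main=A work=C]
After op 9 (commit): HEAD=exp@F [exp=F main=A work=C]
After op 10 (branch): HEAD=exp@F [exp=F fix=F main=A work=C]
After op 11 (merge): HEAD=exp@G [exp=G fix=F main=A work=C]
After op 12 (merge): HEAD=exp@H [exp=H fix=F main=A work=C]

Answer: A B C D E F G H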